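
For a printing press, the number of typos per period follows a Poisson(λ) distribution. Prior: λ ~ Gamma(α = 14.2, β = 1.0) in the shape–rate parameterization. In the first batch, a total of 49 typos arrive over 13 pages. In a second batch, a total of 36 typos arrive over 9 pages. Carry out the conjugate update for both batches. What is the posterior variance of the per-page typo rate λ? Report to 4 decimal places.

With a Gamma(shape α, rate β) prior, the Poisson likelihood is conjugate: the posterior is Gamma(α + ΣXᵢ, β + n).
After batch 1: Gamma(α+S, β+n) = Gamma(14.2+49, 1.0+13) = Gamma(63.2, 14.0).
After batch 2: Gamma(α+S, β+n) = Gamma(63.2+36, 14.0+9) = Gamma(99.2, 23.0).
Var = α/β² = 99.2/23.0² = 0.1875.

0.1875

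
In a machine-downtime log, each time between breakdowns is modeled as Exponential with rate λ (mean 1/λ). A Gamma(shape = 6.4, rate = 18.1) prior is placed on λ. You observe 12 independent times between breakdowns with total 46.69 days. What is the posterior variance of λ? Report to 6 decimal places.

0.004383

With a Gamma(shape α, rate β) prior on the exponential rate λ, the posterior after n observations with total T = Σxᵢ is Gamma(α+n, β+T).
Posterior: Gamma(6.4+12, 18.1+46.69) = Gamma(18.4, 64.79).
Var = α/β² = 0.004383.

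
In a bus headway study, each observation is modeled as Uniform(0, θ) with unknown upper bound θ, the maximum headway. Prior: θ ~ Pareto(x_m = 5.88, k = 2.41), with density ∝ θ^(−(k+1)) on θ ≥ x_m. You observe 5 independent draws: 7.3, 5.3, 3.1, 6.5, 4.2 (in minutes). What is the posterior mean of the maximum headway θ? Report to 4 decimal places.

A Pareto(scale x_m, shape k) prior on the upper bound θ of Uniform(0, θ) is conjugate: posterior is Pareto(max(x_m, max xᵢ), k + n).
Sample maximum = 7.3; prior scale x_m = 5.88 → posterior scale = max = 7.30.
Posterior shape = 2.41 + 5 = 7.41.
E[θ|data] = k·x_m/(k−1) = 7.41·7.30/6.41 = 8.4388.

8.4388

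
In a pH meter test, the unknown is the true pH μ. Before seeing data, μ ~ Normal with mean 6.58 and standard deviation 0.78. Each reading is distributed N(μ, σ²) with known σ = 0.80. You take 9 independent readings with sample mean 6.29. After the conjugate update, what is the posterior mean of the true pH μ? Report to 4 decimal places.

6.3203

For Normal data with known variance σ², a Normal(μ₀, σ₀²) prior on μ is conjugate. Posterior precision = 1/σ₀² + n/σ²; posterior mean is the precision-weighted average of μ₀ and x̄.
n·x̄ = 9·6.29 = 56.61.
σ₀² = 0.78² = 0.6084, σ² = 0.80² = 0.64; σ² + n·σ₀² = 0.64 + 9·0.6084 = 6.1156.
Posterior mean = (μ₀/σ₀² + n·x̄/σ²)/(1/σ₀² + n/σ²) = (σ²·μ₀ + σ₀²·n·x̄)/(σ² + n·σ₀²) = (0.64·6.58 + 0.6084·56.61)/6.1156 = 38.652724/6.1156 = 6.3203.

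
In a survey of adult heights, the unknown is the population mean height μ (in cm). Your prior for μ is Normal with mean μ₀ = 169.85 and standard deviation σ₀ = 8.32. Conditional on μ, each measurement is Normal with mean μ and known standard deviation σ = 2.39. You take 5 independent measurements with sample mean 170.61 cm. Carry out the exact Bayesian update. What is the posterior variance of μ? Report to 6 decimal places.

1.123872

For Normal data with known variance σ², a Normal(μ₀, σ₀²) prior on μ is conjugate. Posterior precision = 1/σ₀² + n/σ²; posterior mean is the precision-weighted average of μ₀ and x̄.
σ₀² = 8.32² = 69.2224, σ² = 2.39² = 5.7121; σ² + n·σ₀² = 5.7121 + 5·69.2224 = 351.8241.
Posterior precision = 1/σ₀² + n/σ² = 1/69.2224 + 5/5.7121 = (σ² + n·σ₀²)/(σ₀²σ²) = 351.8241/(69.2224·5.7121); posterior variance σₙ² = σ₀²σ²/(σ² + n·σ₀²) = 69.2224·5.7121/351.8241 = 1.123872.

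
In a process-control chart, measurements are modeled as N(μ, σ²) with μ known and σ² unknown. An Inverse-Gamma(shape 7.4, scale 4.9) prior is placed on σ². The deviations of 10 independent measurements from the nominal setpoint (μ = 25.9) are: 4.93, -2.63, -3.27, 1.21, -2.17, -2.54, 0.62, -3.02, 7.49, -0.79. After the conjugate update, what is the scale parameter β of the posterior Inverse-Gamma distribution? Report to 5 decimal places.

With known mean μ and an Inverse-Gamma(α, β) prior on σ², the Normal likelihood is conjugate: posterior is Inv-Gamma(α + n/2, β + Σ(xᵢ−μ)²/2).
Σ(xᵢ−μ)² = (4.93)² + (-2.63)² + (-3.27)² + (1.21)² + (-2.17)² + (-2.54)² + (0.62)² + (-3.02)² + (7.49)² + (-0.79)² = 120.7683.
Posterior: Inv-Gamma(7.4 + 10/2, 4.9 + 120.7683/2) = Inv-Gamma(12.40, 65.28415).
Posterior β = 65.28415.

65.28415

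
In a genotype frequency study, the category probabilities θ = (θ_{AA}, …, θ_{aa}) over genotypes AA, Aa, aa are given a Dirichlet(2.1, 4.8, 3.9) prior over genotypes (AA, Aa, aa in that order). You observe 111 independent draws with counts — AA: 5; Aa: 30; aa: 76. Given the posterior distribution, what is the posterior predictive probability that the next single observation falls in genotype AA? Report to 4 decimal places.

The Dirichlet prior is conjugate to the Multinomial likelihood: each posterior αⱼ = prior αⱼ + observed count nⱼ.
Posterior concentration: (7.1, 34.8, 79.9), total = 121.8.
P(next = AA | data) = α_{AA}/Σα = 0.0583.

0.0583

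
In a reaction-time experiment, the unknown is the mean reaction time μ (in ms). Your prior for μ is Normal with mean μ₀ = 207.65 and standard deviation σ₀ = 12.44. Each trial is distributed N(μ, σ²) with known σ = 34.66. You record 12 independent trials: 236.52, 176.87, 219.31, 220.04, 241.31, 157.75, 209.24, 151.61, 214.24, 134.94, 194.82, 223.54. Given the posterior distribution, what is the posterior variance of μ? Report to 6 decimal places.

For Normal data with known variance σ², a Normal(μ₀, σ₀²) prior on μ is conjugate. Posterior precision = 1/σ₀² + n/σ²; posterior mean is the precision-weighted average of μ₀ and x̄.
σ₀² = 12.44² = 154.7536, σ² = 34.66² = 1201.3156; σ² + n·σ₀² = 1201.3156 + 12·154.7536 = 3058.3588.
Posterior precision = 1/σ₀² + n/σ² = 1/154.7536 + 12/1201.3156 = (σ² + n·σ₀²)/(σ₀²σ²) = 3058.3588/(154.7536·1201.3156); posterior variance σₙ² = σ₀²σ²/(σ² + n·σ₀²) = 154.7536·1201.3156/3058.3588 = 60.786823.

60.786823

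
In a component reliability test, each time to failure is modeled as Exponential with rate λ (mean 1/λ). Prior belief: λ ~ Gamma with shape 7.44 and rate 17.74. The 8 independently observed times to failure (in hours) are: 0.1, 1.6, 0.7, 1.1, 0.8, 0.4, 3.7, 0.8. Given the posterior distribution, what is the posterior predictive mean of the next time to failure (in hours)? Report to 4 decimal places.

With a Gamma(shape α, rate β) prior on the exponential rate λ, the posterior after n observations with total T = Σxᵢ is Gamma(α+n, β+T).
Sum of observations T = 9.2 hours; n = 8.
Posterior: Gamma(7.44+8, 17.74+9.2) = Gamma(15.44, 26.94).
The predictive distribution for the next observation is Lomax; its mean is β/(α−1) = 26.94/14.44 = 1.8657.

1.8657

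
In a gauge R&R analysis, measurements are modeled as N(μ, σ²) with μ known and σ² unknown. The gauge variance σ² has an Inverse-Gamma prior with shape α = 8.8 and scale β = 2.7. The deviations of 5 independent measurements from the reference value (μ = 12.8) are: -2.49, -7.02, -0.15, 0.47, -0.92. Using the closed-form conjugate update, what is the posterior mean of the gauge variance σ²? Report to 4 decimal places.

With known mean μ and an Inverse-Gamma(α, β) prior on σ², the Normal likelihood is conjugate: posterior is Inv-Gamma(α + n/2, β + Σ(xᵢ−μ)²/2).
Σ(xᵢ−μ)² = (-2.49)² + (-7.02)² + (-0.15)² + (0.47)² + (-0.92)² = 56.5703.
Posterior: Inv-Gamma(8.8 + 5/2, 2.7 + 56.5703/2) = Inv-Gamma(11.30, 30.98515).
E[σ²|data] = β/(α−1) = 30.98515/10.30 = 3.0083.

3.0083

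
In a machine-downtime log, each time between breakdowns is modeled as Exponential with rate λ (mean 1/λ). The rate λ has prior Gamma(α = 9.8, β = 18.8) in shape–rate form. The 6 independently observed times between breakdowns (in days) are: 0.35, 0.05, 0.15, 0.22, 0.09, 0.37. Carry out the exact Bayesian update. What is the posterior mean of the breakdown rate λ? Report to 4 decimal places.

0.7888

With a Gamma(shape α, rate β) prior on the exponential rate λ, the posterior after n observations with total T = Σxᵢ is Gamma(α+n, β+T).
Sum of observations T = 1.23 days; n = 6.
Posterior: Gamma(9.8+6, 18.8+1.23) = Gamma(15.8, 20.03).
Posterior mean of λ = α/β = 15.8/20.03 = 0.7888.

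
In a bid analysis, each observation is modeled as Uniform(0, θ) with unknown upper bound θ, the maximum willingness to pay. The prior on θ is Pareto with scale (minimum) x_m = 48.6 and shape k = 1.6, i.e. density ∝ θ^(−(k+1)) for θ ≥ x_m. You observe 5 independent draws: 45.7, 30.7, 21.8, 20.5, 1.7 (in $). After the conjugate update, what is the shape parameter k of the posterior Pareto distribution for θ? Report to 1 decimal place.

A Pareto(scale x_m, shape k) prior on the upper bound θ of Uniform(0, θ) is conjugate: posterior is Pareto(max(x_m, max xᵢ), k + n).
Sample maximum = 45.7; prior scale x_m = 48.6 → posterior scale = max = 48.6.
Posterior shape = 1.6 + 5 = 6.6.
Posterior shape k = 6.6.

6.6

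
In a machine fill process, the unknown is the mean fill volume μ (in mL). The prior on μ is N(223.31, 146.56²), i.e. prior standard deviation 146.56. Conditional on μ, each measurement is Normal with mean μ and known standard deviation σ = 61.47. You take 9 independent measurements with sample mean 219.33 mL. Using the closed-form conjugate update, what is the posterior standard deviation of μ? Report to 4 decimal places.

For Normal data with known variance σ², a Normal(μ₀, σ₀²) prior on μ is conjugate. Posterior precision = 1/σ₀² + n/σ²; posterior mean is the precision-weighted average of μ₀ and x̄.
σ₀² = 146.56² = 21479.8336, σ² = 61.47² = 3778.5609; σ² + n·σ₀² = 3778.5609 + 9·21479.8336 = 197097.0633.
Posterior precision = 1/σ₀² + n/σ² = 1/21479.8336 + 9/3778.5609 = (σ² + n·σ₀²)/(σ₀²σ²) = 197097.0633/(21479.8336·3778.5609); posterior variance σₙ² = σ₀²σ²/(σ² + n·σ₀²) = 21479.8336·3778.5609/197097.0633 = 411.791318.
Posterior SD = √σₙ² = √(21479.8336·3778.5609/197097.0633) = 20.2926.

20.2926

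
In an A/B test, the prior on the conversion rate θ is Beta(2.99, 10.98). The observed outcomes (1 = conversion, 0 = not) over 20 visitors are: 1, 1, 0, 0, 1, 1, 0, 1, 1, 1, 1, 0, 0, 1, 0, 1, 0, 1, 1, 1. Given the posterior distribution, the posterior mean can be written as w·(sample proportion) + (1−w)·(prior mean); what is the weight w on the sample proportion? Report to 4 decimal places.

The Beta prior is conjugate to a Binomial/Bernoulli likelihood; the update adds successes to α and failures to β.
Posterior mean = (α₀+k)/(α₀+β₀+n) = [n/(α₀+β₀+n)]·(k/n) + [(α₀+β₀)/(α₀+β₀+n)]·α₀/(α₀+β₀), so only n and the prior enter the weight.
The weight on the data is w = n/(α₀+β₀+n) = 20/(2.99+10.98+20) = 20/33.97 = 0.5888.

0.5888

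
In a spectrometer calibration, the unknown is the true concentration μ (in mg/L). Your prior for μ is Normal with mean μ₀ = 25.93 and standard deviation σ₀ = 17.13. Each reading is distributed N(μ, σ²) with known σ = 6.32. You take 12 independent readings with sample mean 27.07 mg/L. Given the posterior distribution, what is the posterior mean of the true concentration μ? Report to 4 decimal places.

27.0572

For Normal data with known variance σ², a Normal(μ₀, σ₀²) prior on μ is conjugate. Posterior precision = 1/σ₀² + n/σ²; posterior mean is the precision-weighted average of μ₀ and x̄.
n·x̄ = 12·27.07 = 324.84.
σ₀² = 17.13² = 293.4369, σ² = 6.32² = 39.9424; σ² + n·σ₀² = 39.9424 + 12·293.4369 = 3561.1852.
Posterior mean = (μ₀/σ₀² + n·x̄/σ²)/(1/σ₀² + n/σ²) = (σ²·μ₀ + σ₀²·n·x̄)/(σ² + n·σ₀²) = (39.9424·25.93 + 293.4369·324.84)/3561.1852 = 96355.749028/3561.1852 = 27.0572.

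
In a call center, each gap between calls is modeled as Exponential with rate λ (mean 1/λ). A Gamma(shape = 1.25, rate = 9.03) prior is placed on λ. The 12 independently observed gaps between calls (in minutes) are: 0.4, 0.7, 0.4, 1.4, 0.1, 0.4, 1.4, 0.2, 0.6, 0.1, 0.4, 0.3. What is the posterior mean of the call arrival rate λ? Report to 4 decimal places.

With a Gamma(shape α, rate β) prior on the exponential rate λ, the posterior after n observations with total T = Σxᵢ is Gamma(α+n, β+T).
Sum of observations T = 6.4 minutes; n = 12.
Posterior: Gamma(1.25+12, 9.03+6.4) = Gamma(13.25, 15.43).
Posterior mean of λ = α/β = 13.25/15.43 = 0.8587.

0.8587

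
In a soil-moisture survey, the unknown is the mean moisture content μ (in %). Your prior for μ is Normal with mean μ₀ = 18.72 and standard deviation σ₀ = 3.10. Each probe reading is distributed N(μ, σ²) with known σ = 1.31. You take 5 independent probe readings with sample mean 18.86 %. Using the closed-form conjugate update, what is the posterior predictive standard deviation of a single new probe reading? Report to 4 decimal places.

For Normal data with known variance σ², a Normal(μ₀, σ₀²) prior on μ is conjugate. Posterior precision = 1/σ₀² + n/σ²; posterior mean is the precision-weighted average of μ₀ and x̄.
σ₀² = 3.10² = 9.61, σ² = 1.31² = 1.7161; σ² + n·σ₀² = 1.7161 + 5·9.61 = 49.7661.
Posterior precision = 1/σ₀² + n/σ² = 1/9.61 + 5/1.7161 = (σ² + n·σ₀²)/(σ₀²σ²) = 49.7661/(9.61·1.7161); posterior variance σₙ² = σ₀²σ²/(σ² + n·σ₀²) = 9.61·1.7161/49.7661 = 0.331385.
Predictive variance for one new observation = σₙ² + σ² = 9.61·1.7161/49.7661 + 1.7161 = σ²·(σ₀² + 49.7661)/49.7661 = 1.7161·59.3761/49.7661 = 2.047485; SD = √(1.7161·59.3761/49.7661) = 1.4309.

1.4309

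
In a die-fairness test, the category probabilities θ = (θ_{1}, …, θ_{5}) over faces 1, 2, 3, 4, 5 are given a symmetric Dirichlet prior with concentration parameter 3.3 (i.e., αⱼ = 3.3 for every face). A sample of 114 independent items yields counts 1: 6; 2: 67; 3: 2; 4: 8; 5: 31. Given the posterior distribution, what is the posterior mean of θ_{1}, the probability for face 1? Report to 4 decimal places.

The Dirichlet prior is conjugate to the Multinomial likelihood: each posterior αⱼ = prior αⱼ + observed count nⱼ.
Posterior concentration: (9.3, 70.3, 5.3, 11.3, 34.3), total = 130.5.
E[θ_{1}|data] = α_{1}/Σα = 9.3/130.5 = 0.0713.

0.0713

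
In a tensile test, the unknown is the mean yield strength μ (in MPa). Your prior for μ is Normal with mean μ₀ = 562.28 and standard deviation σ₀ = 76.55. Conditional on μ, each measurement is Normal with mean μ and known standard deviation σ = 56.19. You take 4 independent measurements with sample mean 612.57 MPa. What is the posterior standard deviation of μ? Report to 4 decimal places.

For Normal data with known variance σ², a Normal(μ₀, σ₀²) prior on μ is conjugate. Posterior precision = 1/σ₀² + n/σ²; posterior mean is the precision-weighted average of μ₀ and x̄.
σ₀² = 76.55² = 5859.9025, σ² = 56.19² = 3157.3161; σ² + n·σ₀² = 3157.3161 + 4·5859.9025 = 26596.9261.
Posterior precision = 1/σ₀² + n/σ² = 1/5859.9025 + 4/3157.3161 = (σ² + n·σ₀²)/(σ₀²σ²) = 26596.9261/(5859.9025·3157.3161); posterior variance σₙ² = σ₀²σ²/(σ² + n·σ₀²) = 5859.9025·3157.3161/26596.9261 = 695.627925.
Posterior SD = √σₙ² = √(5859.9025·3157.3161/26596.9261) = 26.3748.

26.3748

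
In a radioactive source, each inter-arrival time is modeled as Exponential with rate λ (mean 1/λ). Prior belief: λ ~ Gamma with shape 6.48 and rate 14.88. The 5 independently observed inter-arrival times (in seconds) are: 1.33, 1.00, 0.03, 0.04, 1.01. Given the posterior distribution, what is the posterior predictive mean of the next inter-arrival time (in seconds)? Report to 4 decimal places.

With a Gamma(shape α, rate β) prior on the exponential rate λ, the posterior after n observations with total T = Σxᵢ is Gamma(α+n, β+T).
Sum of observations T = 3.41 seconds; n = 5.
Posterior: Gamma(6.48+5, 14.88+3.41) = Gamma(11.48, 18.29).
The predictive distribution for the next observation is Lomax; its mean is β/(α−1) = 18.29/10.48 = 1.7452.

1.7452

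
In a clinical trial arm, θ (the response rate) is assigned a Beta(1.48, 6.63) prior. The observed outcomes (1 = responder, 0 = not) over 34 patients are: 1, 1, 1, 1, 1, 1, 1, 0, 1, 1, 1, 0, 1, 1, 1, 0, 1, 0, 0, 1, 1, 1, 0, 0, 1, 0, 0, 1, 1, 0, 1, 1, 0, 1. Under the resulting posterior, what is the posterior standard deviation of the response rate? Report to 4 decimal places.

The Beta prior is conjugate to a Binomial/Bernoulli likelihood; the update adds successes to α and failures to β.
Posterior: Beta(α+k, β+n−k) = Beta(1.48+23, 6.63+11) = Beta(24.48, 17.63).
Var = αβ/((α+β)²(α+β+1)) = 24.48·17.63/(42.11²·43.11) = 0.00564567; SD = √0.00564567 = 0.0751.

0.0751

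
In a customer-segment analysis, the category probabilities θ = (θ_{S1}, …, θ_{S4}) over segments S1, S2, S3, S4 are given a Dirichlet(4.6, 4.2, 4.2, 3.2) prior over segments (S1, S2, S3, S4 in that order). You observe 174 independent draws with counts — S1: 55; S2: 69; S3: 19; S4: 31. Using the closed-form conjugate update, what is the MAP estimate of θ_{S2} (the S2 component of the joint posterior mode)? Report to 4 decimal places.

0.3878

The Dirichlet prior is conjugate to the Multinomial likelihood: each posterior αⱼ = prior αⱼ + observed count nⱼ.
Posterior concentration: (59.6, 73.2, 23.2, 34.2), total = 190.2.
Joint mode component: (α_{S2}−1)/(Σα−K) = 72.2/186.2 = 0.3878.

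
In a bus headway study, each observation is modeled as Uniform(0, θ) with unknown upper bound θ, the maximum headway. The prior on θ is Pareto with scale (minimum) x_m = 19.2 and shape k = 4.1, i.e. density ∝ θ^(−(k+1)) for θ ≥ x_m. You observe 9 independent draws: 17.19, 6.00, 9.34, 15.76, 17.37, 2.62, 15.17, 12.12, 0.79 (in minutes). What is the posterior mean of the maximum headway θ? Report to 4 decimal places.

20.7868

A Pareto(scale x_m, shape k) prior on the upper bound θ of Uniform(0, θ) is conjugate: posterior is Pareto(max(x_m, max xᵢ), k + n).
Sample maximum = 17.37; prior scale x_m = 19.2 → posterior scale = max = 19.20.
Posterior shape = 4.1 + 9 = 13.1.
E[θ|data] = k·x_m/(k−1) = 13.1·19.20/12.1 = 20.7868.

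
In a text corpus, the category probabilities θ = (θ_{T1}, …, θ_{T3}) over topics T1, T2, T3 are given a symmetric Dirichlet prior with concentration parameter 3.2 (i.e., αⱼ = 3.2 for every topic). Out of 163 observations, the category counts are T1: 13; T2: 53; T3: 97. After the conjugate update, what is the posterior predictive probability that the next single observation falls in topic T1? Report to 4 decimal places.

The Dirichlet prior is conjugate to the Multinomial likelihood: each posterior αⱼ = prior αⱼ + observed count nⱼ.
Posterior concentration: (16.2, 56.2, 100.2), total = 172.6.
P(next = T1 | data) = α_{T1}/Σα = 0.0939.

0.0939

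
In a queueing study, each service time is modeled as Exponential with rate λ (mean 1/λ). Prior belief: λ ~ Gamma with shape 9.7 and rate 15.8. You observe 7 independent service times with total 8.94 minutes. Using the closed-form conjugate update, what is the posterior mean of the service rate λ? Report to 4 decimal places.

0.6750

With a Gamma(shape α, rate β) prior on the exponential rate λ, the posterior after n observations with total T = Σxᵢ is Gamma(α+n, β+T).
Posterior: Gamma(9.7+7, 15.8+8.94) = Gamma(16.7, 24.74).
Posterior mean of λ = α/β = 16.7/24.74 = 0.6750.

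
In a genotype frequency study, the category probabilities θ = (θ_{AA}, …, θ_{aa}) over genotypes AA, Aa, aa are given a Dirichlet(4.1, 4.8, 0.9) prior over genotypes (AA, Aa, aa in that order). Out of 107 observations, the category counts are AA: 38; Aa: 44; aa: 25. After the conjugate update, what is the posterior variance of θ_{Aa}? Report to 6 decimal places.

0.002065

The Dirichlet prior is conjugate to the Multinomial likelihood: each posterior αⱼ = prior αⱼ + observed count nⱼ.
Posterior concentration: (42.1, 48.8, 25.9), total = 116.8.
Var[θ_j] = α_j(Σα−α_j)/((Σα)²(Σα+1)) = 48.8·68.0/(116.8²·117.8) = 0.002065.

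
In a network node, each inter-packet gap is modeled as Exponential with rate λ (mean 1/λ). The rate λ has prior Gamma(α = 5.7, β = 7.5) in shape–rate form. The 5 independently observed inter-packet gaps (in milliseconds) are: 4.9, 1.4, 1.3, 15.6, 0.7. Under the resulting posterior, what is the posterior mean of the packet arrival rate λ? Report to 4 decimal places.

0.3408

With a Gamma(shape α, rate β) prior on the exponential rate λ, the posterior after n observations with total T = Σxᵢ is Gamma(α+n, β+T).
Sum of observations T = 23.9 milliseconds; n = 5.
Posterior: Gamma(5.7+5, 7.5+23.9) = Gamma(10.7, 31.4).
Posterior mean of λ = α/β = 10.7/31.4 = 0.3408.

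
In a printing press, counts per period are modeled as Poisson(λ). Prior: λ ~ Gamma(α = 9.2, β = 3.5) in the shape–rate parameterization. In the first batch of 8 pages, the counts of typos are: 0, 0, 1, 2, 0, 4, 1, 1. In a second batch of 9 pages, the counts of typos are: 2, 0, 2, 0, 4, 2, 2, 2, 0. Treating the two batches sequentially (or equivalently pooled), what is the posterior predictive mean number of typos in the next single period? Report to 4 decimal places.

1.5707

With a Gamma(shape α, rate β) prior, the Poisson likelihood is conjugate: the posterior is Gamma(α + ΣXᵢ, β + n).
Batch 1: sum of counts S = 9 over n = 8 pages.
After batch 1: Gamma(α+S, β+n) = Gamma(9.2+9, 3.5+8) = Gamma(18.2, 11.5).
Batch 2: sum of counts S = 14 over n = 9 pages.
After batch 2: Gamma(α+S, β+n) = Gamma(18.2+14, 11.5+9) = Gamma(32.2, 20.5).
The predictive distribution for one future period is NegBinom with mean α/β = 1.5707.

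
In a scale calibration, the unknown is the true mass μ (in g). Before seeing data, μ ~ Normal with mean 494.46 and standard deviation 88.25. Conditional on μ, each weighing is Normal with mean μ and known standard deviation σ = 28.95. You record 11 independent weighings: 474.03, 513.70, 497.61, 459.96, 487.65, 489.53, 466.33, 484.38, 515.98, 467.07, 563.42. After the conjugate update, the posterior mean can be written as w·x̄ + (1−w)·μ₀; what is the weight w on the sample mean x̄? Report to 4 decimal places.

For Normal data with known variance σ², a Normal(μ₀, σ₀²) prior on μ is conjugate. Posterior precision = 1/σ₀² + n/σ²; posterior mean is the precision-weighted average of μ₀ and x̄.
σ₀² = 88.25² = 7788.0625, σ² = 28.95² = 838.1025. Prior precision 1/σ₀² = 1/7788.0625; data precision n/σ² = 11/838.1025.
w = (n/σ²)/(1/σ₀² + n/σ²) = n·σ₀²/(σ² + n·σ₀²) = 11·7788.0625/(838.1025 + 11·7788.0625) = 85668.6875/86506.79 = 0.9903.

0.9903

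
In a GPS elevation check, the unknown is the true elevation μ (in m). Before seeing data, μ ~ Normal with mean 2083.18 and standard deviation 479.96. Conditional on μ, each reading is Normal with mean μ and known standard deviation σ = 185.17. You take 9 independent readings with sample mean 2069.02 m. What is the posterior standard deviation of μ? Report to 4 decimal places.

61.2192

For Normal data with known variance σ², a Normal(μ₀, σ₀²) prior on μ is conjugate. Posterior precision = 1/σ₀² + n/σ²; posterior mean is the precision-weighted average of μ₀ and x̄.
σ₀² = 479.96² = 230361.6016, σ² = 185.17² = 34287.9289; σ² + n·σ₀² = 34287.9289 + 9·230361.6016 = 2107542.3433.
Posterior precision = 1/σ₀² + n/σ² = 1/230361.6016 + 9/34287.9289 = (σ² + n·σ₀²)/(σ₀²σ²) = 2107542.3433/(230361.6016·34287.9289); posterior variance σₙ² = σ₀²σ²/(σ² + n·σ₀²) = 230361.6016·34287.9289/2107542.3433 = 3747.788149.
Posterior SD = √σₙ² = √(230361.6016·34287.9289/2107542.3433) = 61.2192.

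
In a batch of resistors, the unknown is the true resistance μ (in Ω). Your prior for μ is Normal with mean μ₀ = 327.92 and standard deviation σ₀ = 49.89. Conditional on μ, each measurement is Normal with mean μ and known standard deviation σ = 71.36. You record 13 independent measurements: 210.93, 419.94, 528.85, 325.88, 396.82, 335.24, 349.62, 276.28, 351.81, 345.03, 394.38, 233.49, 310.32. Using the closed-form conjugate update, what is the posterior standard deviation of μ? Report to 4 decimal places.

For Normal data with known variance σ², a Normal(μ₀, σ₀²) prior on μ is conjugate. Posterior precision = 1/σ₀² + n/σ²; posterior mean is the precision-weighted average of μ₀ and x̄.
σ₀² = 49.89² = 2489.0121, σ² = 71.36² = 5092.2496; σ² + n·σ₀² = 5092.2496 + 13·2489.0121 = 37449.4069.
Posterior precision = 1/σ₀² + n/σ² = 1/2489.0121 + 13/5092.2496 = (σ² + n·σ₀²)/(σ₀²σ²) = 37449.4069/(2489.0121·5092.2496); posterior variance σₙ² = σ₀²σ²/(σ² + n·σ₀²) = 2489.0121·5092.2496/37449.4069 = 338.447840.
Posterior SD = √σₙ² = √(2489.0121·5092.2496/37449.4069) = 18.3970.

18.3970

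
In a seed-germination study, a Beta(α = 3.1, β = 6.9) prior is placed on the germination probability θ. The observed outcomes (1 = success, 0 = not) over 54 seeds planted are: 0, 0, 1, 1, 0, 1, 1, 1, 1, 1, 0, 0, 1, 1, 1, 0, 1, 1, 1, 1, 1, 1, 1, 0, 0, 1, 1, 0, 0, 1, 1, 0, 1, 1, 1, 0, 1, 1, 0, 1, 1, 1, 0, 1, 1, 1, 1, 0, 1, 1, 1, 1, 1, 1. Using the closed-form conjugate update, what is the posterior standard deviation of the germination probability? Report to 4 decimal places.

The Beta prior is conjugate to a Binomial/Bernoulli likelihood; the update adds successes to α and failures to β.
Posterior: Beta(α+k, β+n−k) = Beta(3.1+39, 6.9+15) = Beta(42.1, 21.9).
Var = αβ/((α+β)²(α+β+1)) = 42.1·21.9/(64.0²·65.0) = 0.00346300; SD = √0.00346300 = 0.0588.

0.0588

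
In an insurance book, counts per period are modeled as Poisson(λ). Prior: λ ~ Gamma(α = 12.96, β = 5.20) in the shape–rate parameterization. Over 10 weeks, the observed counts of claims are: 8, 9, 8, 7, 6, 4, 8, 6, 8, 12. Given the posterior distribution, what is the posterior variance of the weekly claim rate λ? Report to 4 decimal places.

0.3850

With a Gamma(shape α, rate β) prior, the Poisson likelihood is conjugate: the posterior is Gamma(α + ΣXᵢ, β + n).
Sum of counts S = 76 over n = 10 weeks.
Posterior: Gamma(α+S, β+n) = Gamma(12.96+76, 5.20+10) = Gamma(88.96, 15.20).
Var = α/β² = 88.96/15.20² = 0.3850.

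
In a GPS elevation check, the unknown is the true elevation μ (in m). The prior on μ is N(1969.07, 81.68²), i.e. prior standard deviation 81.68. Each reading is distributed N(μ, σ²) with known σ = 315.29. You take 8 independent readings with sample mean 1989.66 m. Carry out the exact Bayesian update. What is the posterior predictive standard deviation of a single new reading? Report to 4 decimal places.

322.1005

For Normal data with known variance σ², a Normal(μ₀, σ₀²) prior on μ is conjugate. Posterior precision = 1/σ₀² + n/σ²; posterior mean is the precision-weighted average of μ₀ and x̄.
σ₀² = 81.68² = 6671.6224, σ² = 315.29² = 99407.7841; σ² + n·σ₀² = 99407.7841 + 8·6671.6224 = 152780.7633.
Posterior precision = 1/σ₀² + n/σ² = 1/6671.6224 + 8/99407.7841 = (σ² + n·σ₀²)/(σ₀²σ²) = 152780.7633/(6671.6224·99407.7841); posterior variance σₙ² = σ₀²σ²/(σ² + n·σ₀²) = 6671.6224·99407.7841/152780.7633 = 4340.933929.
Predictive variance for one new observation = σₙ² + σ² = 6671.6224·99407.7841/152780.7633 + 99407.7841 = σ²·(σ₀² + 152780.7633)/152780.7633 = 99407.7841·159452.3857/152780.7633 = 103748.718029; SD = √(99407.7841·159452.3857/152780.7633) = 322.1005.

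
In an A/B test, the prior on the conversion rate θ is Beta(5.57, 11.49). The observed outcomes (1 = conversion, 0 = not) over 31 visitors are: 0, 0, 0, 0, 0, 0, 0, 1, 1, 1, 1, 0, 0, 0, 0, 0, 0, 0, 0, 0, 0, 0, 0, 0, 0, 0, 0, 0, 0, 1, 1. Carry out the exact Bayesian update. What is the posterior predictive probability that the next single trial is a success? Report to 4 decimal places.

The Beta prior is conjugate to a Binomial/Bernoulli likelihood; the update adds successes to α and failures to β.
Posterior: Beta(α+k, β+n−k) = Beta(5.57+6, 11.49+25) = Beta(11.57, 36.49).
For a single future Bernoulli trial, P(success | data) = α/(α+β) = 0.2407.

0.2407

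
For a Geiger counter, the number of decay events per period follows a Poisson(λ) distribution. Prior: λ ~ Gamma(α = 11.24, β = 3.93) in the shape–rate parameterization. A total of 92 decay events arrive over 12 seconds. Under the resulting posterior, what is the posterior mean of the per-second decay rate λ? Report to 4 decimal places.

6.4809

With a Gamma(shape α, rate β) prior, the Poisson likelihood is conjugate: the posterior is Gamma(α + ΣXᵢ, β + n).
Posterior: Gamma(α+S, β+n) = Gamma(11.24+92, 3.93+12) = Gamma(103.24, 15.93).
Posterior mean = α/β = 103.24/15.93 = 6.4809.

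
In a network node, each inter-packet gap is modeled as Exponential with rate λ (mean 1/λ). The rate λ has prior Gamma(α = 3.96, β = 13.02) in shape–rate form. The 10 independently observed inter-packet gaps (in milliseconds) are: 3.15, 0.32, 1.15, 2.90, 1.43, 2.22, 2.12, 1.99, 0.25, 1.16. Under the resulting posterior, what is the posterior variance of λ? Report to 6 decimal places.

0.015815

With a Gamma(shape α, rate β) prior on the exponential rate λ, the posterior after n observations with total T = Σxᵢ is Gamma(α+n, β+T).
Sum of observations T = 16.69 milliseconds; n = 10.
Posterior: Gamma(3.96+10, 13.02+16.69) = Gamma(13.96, 29.71).
Var = α/β² = 0.015815.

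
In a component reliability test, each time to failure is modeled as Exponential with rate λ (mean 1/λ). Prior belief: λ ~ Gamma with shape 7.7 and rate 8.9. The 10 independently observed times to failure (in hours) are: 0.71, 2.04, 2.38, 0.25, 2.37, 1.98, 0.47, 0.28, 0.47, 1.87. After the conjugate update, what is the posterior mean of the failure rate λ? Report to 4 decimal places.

With a Gamma(shape α, rate β) prior on the exponential rate λ, the posterior after n observations with total T = Σxᵢ is Gamma(α+n, β+T).
Sum of observations T = 12.82 hours; n = 10.
Posterior: Gamma(7.7+10, 8.9+12.82) = Gamma(17.7, 21.72).
Posterior mean of λ = α/β = 17.7/21.72 = 0.8149.

0.8149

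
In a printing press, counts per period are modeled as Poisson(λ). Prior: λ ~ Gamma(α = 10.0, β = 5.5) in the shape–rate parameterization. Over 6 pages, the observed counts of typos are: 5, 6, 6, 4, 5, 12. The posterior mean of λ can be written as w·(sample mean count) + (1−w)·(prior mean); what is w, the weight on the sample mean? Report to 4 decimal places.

With a Gamma(shape α, rate β) prior, the Poisson likelihood is conjugate: the posterior is Gamma(α + ΣXᵢ, β + n).
Posterior mean = (α₀+S)/(β₀+n) = [n/(β₀+n)]·(S/n) + [β₀/(β₀+n)]·(α₀/β₀), so only n and β₀ enter the weight.
Weight on data w = n/(β₀+n) = 6/(5.5+6) = 6/11.5 = 0.5217.

0.5217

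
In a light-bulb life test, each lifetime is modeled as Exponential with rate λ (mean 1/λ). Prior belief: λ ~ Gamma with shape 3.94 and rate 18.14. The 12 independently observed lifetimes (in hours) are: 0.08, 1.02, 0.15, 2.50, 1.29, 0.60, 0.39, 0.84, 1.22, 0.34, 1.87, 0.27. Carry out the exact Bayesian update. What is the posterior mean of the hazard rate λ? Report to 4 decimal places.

With a Gamma(shape α, rate β) prior on the exponential rate λ, the posterior after n observations with total T = Σxᵢ is Gamma(α+n, β+T).
Sum of observations T = 10.57 hours; n = 12.
Posterior: Gamma(3.94+12, 18.14+10.57) = Gamma(15.94, 28.71).
Posterior mean of λ = α/β = 15.94/28.71 = 0.5552.

0.5552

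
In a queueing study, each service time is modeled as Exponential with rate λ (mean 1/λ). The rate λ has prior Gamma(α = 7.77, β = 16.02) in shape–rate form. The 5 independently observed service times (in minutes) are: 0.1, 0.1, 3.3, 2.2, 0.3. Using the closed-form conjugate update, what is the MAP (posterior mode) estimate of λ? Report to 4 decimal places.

With a Gamma(shape α, rate β) prior on the exponential rate λ, the posterior after n observations with total T = Σxᵢ is Gamma(α+n, β+T).
Sum of observations T = 6.0 minutes; n = 5.
Posterior: Gamma(7.77+5, 16.02+6.0) = Gamma(12.77, 22.02).
Mode = (α−1)/β = 0.5345.

0.5345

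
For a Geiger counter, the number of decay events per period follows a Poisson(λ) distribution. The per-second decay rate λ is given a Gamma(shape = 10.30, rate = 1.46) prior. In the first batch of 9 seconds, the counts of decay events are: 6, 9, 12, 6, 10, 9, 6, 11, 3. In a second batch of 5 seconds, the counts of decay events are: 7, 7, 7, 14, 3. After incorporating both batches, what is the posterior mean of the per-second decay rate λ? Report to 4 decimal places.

7.7814

With a Gamma(shape α, rate β) prior, the Poisson likelihood is conjugate: the posterior is Gamma(α + ΣXᵢ, β + n).
Batch 1: sum of counts S = 72 over n = 9 seconds.
After batch 1: Gamma(α+S, β+n) = Gamma(10.30+72, 1.46+9) = Gamma(82.30, 10.46).
Batch 2: sum of counts S = 38 over n = 5 seconds.
After batch 2: Gamma(α+S, β+n) = Gamma(82.30+38, 10.46+5) = Gamma(120.30, 15.46).
Posterior mean = α/β = 120.30/15.46 = 7.7814.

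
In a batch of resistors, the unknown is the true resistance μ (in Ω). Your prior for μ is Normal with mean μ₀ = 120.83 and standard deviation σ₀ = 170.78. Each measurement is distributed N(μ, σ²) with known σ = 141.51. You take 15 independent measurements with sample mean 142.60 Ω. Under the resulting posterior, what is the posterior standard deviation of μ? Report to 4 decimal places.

For Normal data with known variance σ², a Normal(μ₀, σ₀²) prior on μ is conjugate. Posterior precision = 1/σ₀² + n/σ²; posterior mean is the precision-weighted average of μ₀ and x̄.
σ₀² = 170.78² = 29165.8084, σ² = 141.51² = 20025.0801; σ² + n·σ₀² = 20025.0801 + 15·29165.8084 = 457512.2061.
Posterior precision = 1/σ₀² + n/σ² = 1/29165.8084 + 15/20025.0801 = (σ² + n·σ₀²)/(σ₀²σ²) = 457512.2061/(29165.8084·20025.0801); posterior variance σₙ² = σ₀²σ²/(σ² + n·σ₀²) = 29165.8084·20025.0801/457512.2061 = 1276.572825.
Posterior SD = √σₙ² = √(29165.8084·20025.0801/457512.2061) = 35.7292.

35.7292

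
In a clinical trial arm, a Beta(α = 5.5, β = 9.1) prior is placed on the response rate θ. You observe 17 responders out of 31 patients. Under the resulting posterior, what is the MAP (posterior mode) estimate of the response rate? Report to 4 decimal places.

0.4931

The Beta prior is conjugate to a Binomial/Bernoulli likelihood; the update adds successes to α and failures to β.
Posterior: Beta(α+k, β+n−k) = Beta(5.5+17, 9.1+14) = Beta(22.5, 23.1).
Mode of Beta(a,b) for a,b>1 is (a−1)/(a+b−2) = 21.5/43.6 = 0.4931.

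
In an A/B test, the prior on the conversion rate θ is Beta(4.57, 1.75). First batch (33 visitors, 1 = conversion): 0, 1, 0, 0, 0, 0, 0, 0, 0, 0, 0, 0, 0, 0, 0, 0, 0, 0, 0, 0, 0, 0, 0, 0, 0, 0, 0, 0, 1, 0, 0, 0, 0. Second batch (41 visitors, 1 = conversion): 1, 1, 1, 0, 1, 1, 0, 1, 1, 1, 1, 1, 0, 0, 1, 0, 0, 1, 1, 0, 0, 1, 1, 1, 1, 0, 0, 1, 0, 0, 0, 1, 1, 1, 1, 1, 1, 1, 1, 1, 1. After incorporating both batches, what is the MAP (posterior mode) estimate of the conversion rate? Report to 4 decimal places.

The Beta prior is conjugate to a Binomial/Bernoulli likelihood; the update adds successes to α and failures to β.
After batch 1: Beta(4.57+2, 1.75+31) = Beta(6.57, 32.75).
After batch 2: Beta(6.57+28, 32.75+13) = Beta(34.57, 45.75).
Mode of Beta(a,b) for a,b>1 is (a−1)/(a+b−2) = 33.57/78.32 = 0.4286.

0.4286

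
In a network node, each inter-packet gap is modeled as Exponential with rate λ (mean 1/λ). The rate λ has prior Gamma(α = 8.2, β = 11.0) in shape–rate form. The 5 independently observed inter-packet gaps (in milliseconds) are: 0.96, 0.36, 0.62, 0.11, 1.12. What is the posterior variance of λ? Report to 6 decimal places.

With a Gamma(shape α, rate β) prior on the exponential rate λ, the posterior after n observations with total T = Σxᵢ is Gamma(α+n, β+T).
Sum of observations T = 3.17 milliseconds; n = 5.
Posterior: Gamma(8.2+5, 11.0+3.17) = Gamma(13.2, 14.17).
Var = α/β² = 0.065741.

0.065741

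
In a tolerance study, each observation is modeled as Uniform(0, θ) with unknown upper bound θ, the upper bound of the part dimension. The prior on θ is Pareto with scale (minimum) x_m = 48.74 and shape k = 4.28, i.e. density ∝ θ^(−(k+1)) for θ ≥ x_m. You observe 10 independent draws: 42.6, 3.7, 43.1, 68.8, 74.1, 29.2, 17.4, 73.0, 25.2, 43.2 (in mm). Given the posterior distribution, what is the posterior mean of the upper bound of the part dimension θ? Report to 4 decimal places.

A Pareto(scale x_m, shape k) prior on the upper bound θ of Uniform(0, θ) is conjugate: posterior is Pareto(max(x_m, max xᵢ), k + n).
Sample maximum = 74.1; prior scale x_m = 48.74 → posterior scale = max = 74.10.
Posterior shape = 4.28 + 10 = 14.28.
E[θ|data] = k·x_m/(k−1) = 14.28·74.10/13.28 = 79.6798.

79.6798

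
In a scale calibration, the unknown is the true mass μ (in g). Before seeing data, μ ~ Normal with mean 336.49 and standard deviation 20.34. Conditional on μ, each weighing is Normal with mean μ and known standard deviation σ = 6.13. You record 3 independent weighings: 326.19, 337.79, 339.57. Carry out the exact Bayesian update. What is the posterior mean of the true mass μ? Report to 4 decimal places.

For Normal data with known variance σ², a Normal(μ₀, σ₀²) prior on μ is conjugate. Posterior precision = 1/σ₀² + n/σ²; posterior mean is the precision-weighted average of μ₀ and x̄.
Σxᵢ = 326.19 + 337.79 + 339.57 = 1003.55, so n·x̄ = 1003.55.
σ₀² = 20.34² = 413.7156, σ² = 6.13² = 37.5769; σ² + n·σ₀² = 37.5769 + 3·413.7156 = 1278.7237.
Posterior mean = (μ₀/σ₀² + n·x̄/σ²)/(1/σ₀² + n/σ²) = (σ²·μ₀ + σ₀²·n·x̄)/(σ² + n·σ₀²) = (37.5769·336.49 + 413.7156·1003.55)/1278.7237 = 427828.541461/1278.7237 = 334.5747.

334.5747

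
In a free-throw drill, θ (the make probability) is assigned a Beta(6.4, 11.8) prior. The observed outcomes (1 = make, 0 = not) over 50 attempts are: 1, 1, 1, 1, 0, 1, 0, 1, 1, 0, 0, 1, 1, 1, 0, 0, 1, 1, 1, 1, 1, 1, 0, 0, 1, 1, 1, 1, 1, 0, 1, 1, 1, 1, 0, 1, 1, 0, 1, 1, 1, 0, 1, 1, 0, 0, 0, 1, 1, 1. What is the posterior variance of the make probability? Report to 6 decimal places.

0.003447

The Beta prior is conjugate to a Binomial/Bernoulli likelihood; the update adds successes to α and failures to β.
Posterior: Beta(α+k, β+n−k) = Beta(6.4+35, 11.8+15) = Beta(41.4, 26.8).
Var = αβ/((α+β)²(α+β+1)) = 41.4·26.8/(68.2²·69.2) = 0.003447.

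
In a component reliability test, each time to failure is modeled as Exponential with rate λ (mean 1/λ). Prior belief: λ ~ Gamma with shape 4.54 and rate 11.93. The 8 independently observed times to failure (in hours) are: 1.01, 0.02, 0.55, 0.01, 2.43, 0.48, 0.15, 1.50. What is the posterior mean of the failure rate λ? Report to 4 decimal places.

With a Gamma(shape α, rate β) prior on the exponential rate λ, the posterior after n observations with total T = Σxᵢ is Gamma(α+n, β+T).
Sum of observations T = 6.15 hours; n = 8.
Posterior: Gamma(4.54+8, 11.93+6.15) = Gamma(12.54, 18.08).
Posterior mean of λ = α/β = 12.54/18.08 = 0.6936.

0.6936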